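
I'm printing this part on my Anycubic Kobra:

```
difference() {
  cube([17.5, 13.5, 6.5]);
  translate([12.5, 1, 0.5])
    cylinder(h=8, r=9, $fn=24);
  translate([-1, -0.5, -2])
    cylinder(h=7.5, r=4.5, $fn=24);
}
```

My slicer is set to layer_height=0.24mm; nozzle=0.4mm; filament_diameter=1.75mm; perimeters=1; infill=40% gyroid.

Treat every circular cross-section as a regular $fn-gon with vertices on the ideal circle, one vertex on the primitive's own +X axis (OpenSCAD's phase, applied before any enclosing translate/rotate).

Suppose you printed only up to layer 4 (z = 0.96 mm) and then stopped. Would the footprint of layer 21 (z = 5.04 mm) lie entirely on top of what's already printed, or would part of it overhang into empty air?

entirely on top

Compare the two slices. At z = 0.96: the cube is present — its section is the full 17.5×13.5 rectangle (area 236.25 mm²); the cylinder at (12.5, 1): section is a regular 24-gon, circumradius r=9 (area = (24/2)·9.000²·sin(360°/24) = 251.57 mm²); the cylinder at (-1, -0.5): section is a regular 24-gon, circumradius r=4.5 (area = (24/2)·4.500²·sin(360°/24) = 62.89 mm²); Taking the first minus the rest: starting from the 17.5×13.5 cube (236.25 mm²), the r=9 cylinder at (12.5, 1) partially overlaps it — only the 119.13 mm² overlap (of its 251.57 mm²) is removed, clipping the outline; the r=4.5 cylinder at (-1, -0.5) partially overlaps it — only the 9.56 mm² overlap (of its 62.89 mm²) is removed, clipping the outline — area = 107.56 mm². At z = 5.04: the cube (footprint 17.5×13.5) is included at this height (area 236.25 mm²); the r=9 cylinder at (12.5, 1) contributes a regular 24-gon of circumradius 9 (area = (24/2)·9.000²·sin(360°/24) = 251.57 mm²); the cylinder at (-1, -0.5): section is a regular 24-gon, circumradius r=4.5 (area = (24/2)·4.500²·sin(360°/24) = 62.89 mm²); Subtracting the remaining from the first: starting from the 17.5×13.5 cube (236.25 mm²), the r=9 cylinder at (12.5, 1) partially overlaps it — only the 119.13 mm² overlap (of its 251.57 mm²) is removed, clipping the outline; the r=4.5 cylinder at (-1, -0.5) partially overlaps it — only the 9.56 mm² overlap (of its 62.89 mm²) is removed, clipping the outline — area = 107.56 mm². Checking containment: the cross-section at z = 5.04 is a subset of the cross-section at z = 0.96.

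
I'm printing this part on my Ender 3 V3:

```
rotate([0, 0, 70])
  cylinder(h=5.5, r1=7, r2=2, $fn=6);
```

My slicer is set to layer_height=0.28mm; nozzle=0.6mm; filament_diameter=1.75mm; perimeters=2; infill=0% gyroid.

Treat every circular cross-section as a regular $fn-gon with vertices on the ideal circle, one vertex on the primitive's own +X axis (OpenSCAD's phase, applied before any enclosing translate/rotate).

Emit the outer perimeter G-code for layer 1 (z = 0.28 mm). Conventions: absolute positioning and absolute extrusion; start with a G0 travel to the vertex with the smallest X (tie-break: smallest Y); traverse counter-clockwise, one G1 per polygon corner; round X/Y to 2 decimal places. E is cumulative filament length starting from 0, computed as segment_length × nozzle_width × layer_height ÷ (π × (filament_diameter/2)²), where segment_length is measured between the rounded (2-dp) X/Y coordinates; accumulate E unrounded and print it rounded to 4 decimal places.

At z = 0.28 mm: the cone (r1=7→r2=2) has section circumradius 6.745 here — a regular 6-gon; (whole slice rotated 70° about Z — lengths, areas and connectivity unchanged). The outline is a single polygon with 6 vertices. Extrusion per mm of travel: 0.6 × 0.28 / (π × 0.875²) = 0.069846. Accumulating E over each segment gives final E = 2.8274.

G0 X-6.64 Y-1.17 Z0.28
G1 X-2.31 Y-6.34 E0.4710
G1 X4.34 Y-5.17 E0.9426
G1 X6.64 Y1.17 E1.4137
G1 X2.31 Y6.34 E1.8847
G1 X-4.34 Y5.17 E2.3563
G1 X-6.64 Y-1.17 E2.8274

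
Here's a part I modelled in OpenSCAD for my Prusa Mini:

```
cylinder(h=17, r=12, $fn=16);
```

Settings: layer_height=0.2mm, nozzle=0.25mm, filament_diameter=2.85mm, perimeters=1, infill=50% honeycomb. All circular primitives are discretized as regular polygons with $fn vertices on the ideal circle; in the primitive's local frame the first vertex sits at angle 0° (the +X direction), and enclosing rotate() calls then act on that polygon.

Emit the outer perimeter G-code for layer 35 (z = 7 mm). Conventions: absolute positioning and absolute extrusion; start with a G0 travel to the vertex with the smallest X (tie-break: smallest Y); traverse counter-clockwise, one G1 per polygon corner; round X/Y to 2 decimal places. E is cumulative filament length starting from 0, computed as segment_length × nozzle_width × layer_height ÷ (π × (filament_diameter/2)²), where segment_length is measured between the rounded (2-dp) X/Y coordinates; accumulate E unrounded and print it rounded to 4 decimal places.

At z = 7 mm: the r=12 cylinder contributes a regular 16-gon of circumradius 12. The outline is a single polygon with 16 vertices. Extrusion per mm of travel: 0.25 × 0.2 / (π × 1.425²) = 0.007838. Accumulating E over each segment gives final E = 0.5873.

G0 X-12.00 Y0.00 Z7.00
G1 X-11.09 Y-4.59 E0.0367
G1 X-8.49 Y-8.49 E0.0734
G1 X-4.59 Y-11.09 E0.1101
G1 X0.00 Y-12.00 E0.1468
G1 X4.59 Y-11.09 E0.1835
G1 X8.49 Y-8.49 E0.2202
G1 X11.09 Y-4.59 E0.2570
G1 X12.00 Y0.00 E0.2937
G1 X11.09 Y4.59 E0.3303
G1 X8.49 Y8.49 E0.3671
G1 X4.59 Y11.09 E0.4038
G1 X0.00 Y12.00 E0.4405
G1 X-4.59 Y11.09 E0.4772
G1 X-8.49 Y8.49 E0.5139
G1 X-11.09 Y4.59 E0.5506
G1 X-12.00 Y0.00 E0.5873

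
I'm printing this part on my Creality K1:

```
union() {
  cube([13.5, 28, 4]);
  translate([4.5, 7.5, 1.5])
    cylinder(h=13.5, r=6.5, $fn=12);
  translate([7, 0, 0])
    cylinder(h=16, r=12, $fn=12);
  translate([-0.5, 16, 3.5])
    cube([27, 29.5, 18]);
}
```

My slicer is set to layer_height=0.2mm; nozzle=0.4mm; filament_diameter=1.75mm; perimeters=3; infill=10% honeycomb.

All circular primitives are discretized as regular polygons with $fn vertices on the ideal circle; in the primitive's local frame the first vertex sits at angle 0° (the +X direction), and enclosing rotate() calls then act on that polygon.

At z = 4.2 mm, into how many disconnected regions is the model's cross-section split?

At z = 4.2 mm: the cube does not reach this height (z outside [0, 4]); the r=6.5 cylinder at (4.5, 7.5) contributes a regular 12-gon of circumradius 6.5; the r=12 cylinder at (7, 0) contributes a regular 12-gon of circumradius 12; the cube at (-0.5, 16) is present — its section is the full 27×29.5 rectangle; Merging all regions: the regions partially overlap (shared area 103.80 mm²), so overlapping operands fuse into one piece — 2 connected regions. The result has 2 disconnected regions.

2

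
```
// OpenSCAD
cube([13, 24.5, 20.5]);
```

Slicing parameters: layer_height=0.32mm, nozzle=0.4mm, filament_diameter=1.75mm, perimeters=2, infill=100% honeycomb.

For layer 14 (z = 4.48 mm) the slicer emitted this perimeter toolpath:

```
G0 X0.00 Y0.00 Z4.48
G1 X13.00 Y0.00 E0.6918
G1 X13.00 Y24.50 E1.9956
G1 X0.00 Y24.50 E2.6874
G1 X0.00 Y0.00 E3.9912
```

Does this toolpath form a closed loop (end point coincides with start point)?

Start point (G0): (0.00, 0.00). End point (last G1): the path returns to the start — closed.

yes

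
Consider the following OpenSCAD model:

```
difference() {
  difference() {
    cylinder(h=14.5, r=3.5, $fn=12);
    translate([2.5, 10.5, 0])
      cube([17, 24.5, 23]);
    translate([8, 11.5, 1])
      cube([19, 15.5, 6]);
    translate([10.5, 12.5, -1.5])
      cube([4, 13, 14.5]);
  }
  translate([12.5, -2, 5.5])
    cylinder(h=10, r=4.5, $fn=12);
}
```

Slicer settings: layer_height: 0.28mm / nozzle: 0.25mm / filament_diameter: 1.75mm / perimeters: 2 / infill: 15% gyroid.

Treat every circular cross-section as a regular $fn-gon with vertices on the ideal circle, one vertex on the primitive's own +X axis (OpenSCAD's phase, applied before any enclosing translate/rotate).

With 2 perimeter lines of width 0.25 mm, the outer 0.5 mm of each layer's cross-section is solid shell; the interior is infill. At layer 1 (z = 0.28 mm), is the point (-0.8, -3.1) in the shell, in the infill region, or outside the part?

At z = 0.28 mm: the r=3.5 cylinder gives a regular 12-gon of circumradius 3.5 (constant along its height); the cube at (2.5, 10.5) (footprint 17×24.5) is included at this height; the cube at (8, 11.5) does not reach this height (z outside [1, 7]); the cube at (10.5, 12.5) (footprint 4×13) is included at this height; Subtracting the remaining from the first: starting from the r=3.5 cylinder, the 17×24.5 cube at (2.5, 10.5) misses the remaining region (no effect); the 4×13 cube at (10.5, 12.5) misses the remaining region (no effect) — 1 connected region; the cylinder at (12.5, -2) is not intersected at this z (z outside [5.5, 15.5]); Subtracting the remaining from the first: none of the subtracted shapes is present at this height, so the result so far is unchanged — 1 connected region. Overall, the cross-section is a single solid region. The nearest boundary edge runs (-0.00, -3.50)→(-1.75, -3.03); distance from the point to it = 0.18 mm. The point is inside the cross-section, 0.18 mm from the nearest boundary — within the 0.5 mm shell band (2 × 0.25).

shell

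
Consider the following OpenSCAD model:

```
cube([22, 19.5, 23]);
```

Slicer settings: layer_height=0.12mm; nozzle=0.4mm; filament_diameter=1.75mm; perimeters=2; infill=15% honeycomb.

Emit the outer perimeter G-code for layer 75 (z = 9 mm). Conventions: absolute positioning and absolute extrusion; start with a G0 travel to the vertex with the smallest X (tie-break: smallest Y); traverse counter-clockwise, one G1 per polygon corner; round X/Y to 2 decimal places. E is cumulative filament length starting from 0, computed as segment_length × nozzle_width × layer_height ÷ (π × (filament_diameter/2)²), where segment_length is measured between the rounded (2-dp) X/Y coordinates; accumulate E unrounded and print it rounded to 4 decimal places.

G0 X0.00 Y0.00 Z9.00
G1 X22.00 Y0.00 E0.4390
G1 X22.00 Y19.50 E0.8282
G1 X0.00 Y19.50 E1.2672
G1 X0.00 Y0.00 E1.6564

At z = 9 mm: the cube (footprint 22×19.5) is included at this height. The outline is a single polygon with 4 vertices. Extrusion per mm of travel: 0.4 × 0.12 / (π × 0.875²) = 0.019956. Accumulating E over each segment gives final E = 1.6564.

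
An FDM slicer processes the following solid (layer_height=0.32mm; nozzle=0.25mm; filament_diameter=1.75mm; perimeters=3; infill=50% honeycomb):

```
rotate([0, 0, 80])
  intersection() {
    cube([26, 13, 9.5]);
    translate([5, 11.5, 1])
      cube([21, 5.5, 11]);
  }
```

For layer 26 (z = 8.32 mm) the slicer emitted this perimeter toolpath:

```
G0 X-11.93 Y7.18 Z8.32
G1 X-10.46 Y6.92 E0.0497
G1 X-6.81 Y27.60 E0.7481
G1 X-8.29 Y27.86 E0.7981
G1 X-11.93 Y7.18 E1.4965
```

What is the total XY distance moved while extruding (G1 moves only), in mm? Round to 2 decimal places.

44.99 mm

Sum the Euclidean lengths of each G1 segment: total = 44.99 mm.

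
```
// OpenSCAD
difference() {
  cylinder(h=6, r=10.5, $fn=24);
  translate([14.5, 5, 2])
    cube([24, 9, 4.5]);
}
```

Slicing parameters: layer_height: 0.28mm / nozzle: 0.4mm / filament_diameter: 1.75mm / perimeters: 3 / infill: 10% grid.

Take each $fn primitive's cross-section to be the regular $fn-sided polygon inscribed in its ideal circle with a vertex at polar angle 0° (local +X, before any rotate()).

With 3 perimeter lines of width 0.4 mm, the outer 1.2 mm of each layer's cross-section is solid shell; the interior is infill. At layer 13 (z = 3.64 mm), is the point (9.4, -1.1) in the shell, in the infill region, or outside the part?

At z = 3.64 mm: the r=10.5 cylinder gives a regular 24-gon of circumradius 10.5 (constant along its height); the cube at (14.5, 5) is present — its section is the full 24×9 rectangle; Taking the first minus the rest: starting from the r=10.5 cylinder, the 24×9 cube at (14.5, 5) misses the remaining region (no effect) — 1 connected region. Overall, the cross-section is a single solid region. The nearest boundary edge runs (10.50, 0.00)→(10.14, -2.72); distance from the point to it = 0.95 mm. The point is inside the cross-section, 0.95 mm from the nearest boundary — within the 1.2 mm shell band (3 × 0.4).

shell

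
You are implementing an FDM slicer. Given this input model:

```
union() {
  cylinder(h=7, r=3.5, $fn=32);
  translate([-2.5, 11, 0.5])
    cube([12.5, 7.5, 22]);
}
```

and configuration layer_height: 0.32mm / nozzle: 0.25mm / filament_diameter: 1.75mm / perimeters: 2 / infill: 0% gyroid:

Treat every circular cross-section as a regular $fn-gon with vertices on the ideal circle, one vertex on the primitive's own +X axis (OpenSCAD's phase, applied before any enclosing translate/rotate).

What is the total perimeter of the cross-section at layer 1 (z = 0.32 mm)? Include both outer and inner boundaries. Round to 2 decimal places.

At z = 0.32 mm: the r=3.5 cylinder contributes a regular 32-gon of circumradius 3.5 (perimeter = 2·32·3.500·sin(180°/32) = 21.96 mm); the cube at (-2.5, 11) is not intersected at this z (z outside [0.5, 22.5]); Combining (union): only the r=3.5 cylinder is present, so the union is just that shape — boundary = 21.96 mm. Overall, the cross-section is a single solid region. Total boundary length (outer) = 21.96 mm.

21.96 mm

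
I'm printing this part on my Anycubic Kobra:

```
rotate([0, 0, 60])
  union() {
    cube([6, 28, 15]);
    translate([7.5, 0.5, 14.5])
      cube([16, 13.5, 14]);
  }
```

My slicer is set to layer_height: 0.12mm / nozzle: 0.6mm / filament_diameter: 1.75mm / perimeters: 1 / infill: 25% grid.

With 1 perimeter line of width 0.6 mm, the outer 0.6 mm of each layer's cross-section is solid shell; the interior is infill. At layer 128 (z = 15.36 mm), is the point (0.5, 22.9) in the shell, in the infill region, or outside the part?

infill

At z = 15.36 mm: the cube does not reach this height (z outside [0, 15]); the 16×13.5 cube at (7.5, 0.5) contributes its full rectangle; Merging all regions: only the 16×13.5 cube at (7.5, 0.5) is present, so the union is just that shape — 1 connected region; (rotated 60° about Z; rotation is an isometry so areas/perimeters/island counts are preserved). Overall, the cross-section is a single solid region. Undo the 60° rotation: the query point maps to (20.082, 11.017) in the un-rotated model frame. The nearest boundary edge runs (23.50, 14.00)→(7.50, 14.00); distance from the point to it = 2.98 mm. The point is inside the cross-section and 2.98 mm from the nearest boundary — more than the 0.6 mm shell width (1 × 0.6), so it's in the infill interior.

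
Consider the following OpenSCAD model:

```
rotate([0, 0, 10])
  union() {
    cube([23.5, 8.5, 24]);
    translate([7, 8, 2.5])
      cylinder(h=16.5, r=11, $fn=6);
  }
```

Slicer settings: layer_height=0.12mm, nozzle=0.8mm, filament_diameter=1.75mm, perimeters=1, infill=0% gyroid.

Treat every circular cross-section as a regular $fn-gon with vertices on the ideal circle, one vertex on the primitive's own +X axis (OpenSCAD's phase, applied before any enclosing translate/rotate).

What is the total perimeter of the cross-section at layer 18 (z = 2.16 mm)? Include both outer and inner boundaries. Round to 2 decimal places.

At z = 2.16 mm: the 23.5×8.5 cube contributes its full rectangle (perimeter 64.00 mm); the cylinder at (7, 8) is not intersected at this z (z outside [2.5, 19]); Merging all regions: only the 23.5×8.5 cube is present, so the union is just that shape — boundary = 64.00 mm; (whole slice rotated 10° about Z — lengths, areas and connectivity unchanged). Overall, the cross-section is a single solid region. Total boundary length (outer) = 64.00 mm.

64.00 mm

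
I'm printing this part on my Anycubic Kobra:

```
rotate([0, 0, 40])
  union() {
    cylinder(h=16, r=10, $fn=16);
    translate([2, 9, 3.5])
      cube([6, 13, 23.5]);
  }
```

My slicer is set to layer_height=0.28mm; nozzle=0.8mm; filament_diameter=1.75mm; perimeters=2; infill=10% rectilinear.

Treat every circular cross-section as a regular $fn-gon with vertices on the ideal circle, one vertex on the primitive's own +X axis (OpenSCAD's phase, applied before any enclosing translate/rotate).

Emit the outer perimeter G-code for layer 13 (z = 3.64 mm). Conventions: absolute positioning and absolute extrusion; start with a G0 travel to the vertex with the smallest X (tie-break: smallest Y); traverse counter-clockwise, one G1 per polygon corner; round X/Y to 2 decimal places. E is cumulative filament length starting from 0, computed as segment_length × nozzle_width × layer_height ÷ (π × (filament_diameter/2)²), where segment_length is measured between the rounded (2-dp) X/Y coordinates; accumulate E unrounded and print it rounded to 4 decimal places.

At z = 3.64 mm: the r=10 cylinder gives a regular 16-gon of circumradius 10 (constant along its height); the cube at (2, 9) (footprint 6×13) is included at this height; Combining (union): the regions partially overlap (shared area 0.81 mm²), so overlapping operands fuse into one piece — 1 connected region; (rotated 40° about Z; rotation is an isometry so areas/perimeters/island counts are preserved). The outline is a single polygon with 20 vertices. Extrusion per mm of travel: 0.8 × 0.28 / (π × 0.875²) = 0.093128. Accumulating E over each segment gives final E = 8.8809.

G0 X-12.61 Y18.14 Z3.64
G1 X-4.64 Y8.64 E1.1548
G1 X-6.43 Y7.66 E1.3449
G1 X-8.87 Y4.62 E1.7079
G1 X-9.96 Y0.87 E2.0716
G1 X-9.54 Y-3.01 E2.4350
G1 X-7.66 Y-6.43 E2.7985
G1 X-4.62 Y-8.87 E3.1615
G1 X-0.87 Y-9.96 E3.5252
G1 X3.01 Y-9.54 E3.8886
G1 X6.43 Y-7.66 E4.2521
G1 X8.87 Y-4.62 E4.6151
G1 X9.96 Y-0.87 E4.9788
G1 X9.54 Y3.01 E5.3423
G1 X7.66 Y6.43 E5.7057
G1 X4.62 Y8.87 E6.0687
G1 X0.87 Y9.96 E6.4324
G1 X-2.58 Y9.58 E6.7556
G1 X0.34 Y12.04 E7.1112
G1 X-8.01 Y22.00 E8.3216
G1 X-12.61 Y18.14 E8.8809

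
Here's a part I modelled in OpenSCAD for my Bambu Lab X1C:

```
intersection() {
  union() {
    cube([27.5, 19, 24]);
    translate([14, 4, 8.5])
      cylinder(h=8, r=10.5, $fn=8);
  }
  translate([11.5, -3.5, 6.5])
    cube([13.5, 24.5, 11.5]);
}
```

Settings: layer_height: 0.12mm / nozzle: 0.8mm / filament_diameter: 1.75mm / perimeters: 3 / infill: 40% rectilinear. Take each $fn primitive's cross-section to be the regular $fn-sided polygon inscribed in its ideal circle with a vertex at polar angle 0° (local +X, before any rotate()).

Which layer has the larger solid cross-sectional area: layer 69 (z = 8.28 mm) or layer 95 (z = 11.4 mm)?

Layer 69 (z = 8.28): the cube (footprint 27.5×19) is included at this height (area 522.50 mm²); the cylinder at (14, 4) is absent (z outside [8.5, 16.5]); Merging all regions: only the 27.5×19 cube is present, so the union is just that shape — area = 522.50 mm²; the 13.5×24.5 cube at (11.5, -3.5) contributes its full rectangle (area 330.75 mm²); Taking the intersection: the 13.5×24.5 cube at (11.5, -3.5) partially overlaps the result so far; clipping to the common part keeps 256.50 mm² — area = 256.50 mm². So its area = 256.50 mm². Layer 95 (z = 11.4): the cube (footprint 27.5×19) is included at this height (area 522.50 mm²); the r=10.5 cylinder at (14, 4) contributes a regular 8-gon of circumradius 10.5 (area = (8/2)·10.500²·sin(360°/8) = 311.83 mm²); Merging all regions: the regions partially overlap — summed areas 834.33 mm² minus the doubly-counted overlap 233.29 mm² gives 601.04 mm² — area = 601.04 mm²; the 13.5×24.5 cube at (11.5, -3.5) contributes its full rectangle (area 330.75 mm²); After intersecting: the 13.5×24.5 cube at (11.5, -3.5) partially overlaps the result so far; clipping to the common part keeps 293.66 mm² — area = 293.66 mm². So its area = 293.66 mm². Layer 95 is larger (293.66 vs 256.50 mm²).

layer 95 (z = 11.4 mm)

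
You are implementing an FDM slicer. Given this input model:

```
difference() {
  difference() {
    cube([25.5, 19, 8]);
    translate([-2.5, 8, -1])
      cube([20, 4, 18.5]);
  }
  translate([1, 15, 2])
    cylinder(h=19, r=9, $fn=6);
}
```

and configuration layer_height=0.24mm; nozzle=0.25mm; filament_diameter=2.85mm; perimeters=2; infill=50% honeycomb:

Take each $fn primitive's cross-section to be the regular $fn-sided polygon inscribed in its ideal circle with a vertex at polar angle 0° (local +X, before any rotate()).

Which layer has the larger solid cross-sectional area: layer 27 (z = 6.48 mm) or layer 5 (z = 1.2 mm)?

Layer 27 (z = 6.48): the cube (footprint 25.5×19) is included at this height (area 484.50 mm²); the cube at (-2.5, 8) is present — its section is the full 20×4 rectangle (area 80.00 mm²); Taking the first minus the rest: starting from the 25.5×19 cube (484.50 mm²), the 20×4 cube at (-2.5, 8) partially overlaps it — only the 70.00 mm² overlap (of its 80.00 mm²) is removed, clipping the outline — area = 414.50 mm²; the cylinder at (1, 15): section is a regular 6-gon, circumradius r=9 (area = (6/2)·9.000²·sin(360°/6) = 210.44 mm²); Subtracting the remaining from the first: starting from that combined region (414.50 mm²), the r=9 cylinder at (1, 15) partially overlaps it — only the 67.33 mm² overlap (of its 210.44 mm²) is removed, clipping the outline — area = 347.17 mm². So its area = 347.17 mm². Layer 5 (z = 1.2): the 25.5×19 cube contributes its full rectangle (area 484.50 mm²); the cube at (-2.5, 8) is present — its section is the full 20×4 rectangle (area 80.00 mm²); Subtracting the remaining from the first: starting from the 25.5×19 cube (484.50 mm²), the 20×4 cube at (-2.5, 8) partially overlaps it — only the 70.00 mm² overlap (of its 80.00 mm²) is removed, clipping the outline — area = 414.50 mm²; the cylinder at (1, 15) is absent (z outside [2, 21]); Taking the first minus the rest: none of the subtracted shapes is present at this height, so the result so far is unchanged — area = 414.50 mm². So its area = 414.50 mm². Layer 5 is larger (414.50 vs 347.17 mm²).

layer 5 (z = 1.2 mm)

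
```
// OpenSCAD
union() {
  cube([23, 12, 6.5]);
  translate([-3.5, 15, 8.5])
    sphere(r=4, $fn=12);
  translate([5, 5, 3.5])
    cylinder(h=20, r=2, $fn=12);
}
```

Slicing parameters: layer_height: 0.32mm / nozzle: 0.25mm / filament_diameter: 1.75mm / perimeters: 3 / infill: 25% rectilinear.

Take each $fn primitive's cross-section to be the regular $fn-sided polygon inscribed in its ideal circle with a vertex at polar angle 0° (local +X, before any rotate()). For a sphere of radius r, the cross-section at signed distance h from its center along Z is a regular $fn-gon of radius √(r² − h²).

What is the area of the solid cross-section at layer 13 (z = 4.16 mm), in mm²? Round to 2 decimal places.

276.00 mm²

At z = 4.16 mm: the 23×12 cube contributes its full rectangle (area 276.00 mm²); the sphere at (-3.5, 15) does not reach this height (|z−center|=4.340 > r=4); the cylinder at (5, 5): section is a regular 12-gon, circumradius r=2 (area = (12/2)·2.000²·sin(360°/12) = 12.00 mm²); Merging all regions: the r=2 cylinder at (5, 5) lies entirely inside the 23×12 cube, so the union is just the 23×12 cube — area = 276.00 mm². Overall, the cross-section is a single solid region. Net area = 276.00 mm².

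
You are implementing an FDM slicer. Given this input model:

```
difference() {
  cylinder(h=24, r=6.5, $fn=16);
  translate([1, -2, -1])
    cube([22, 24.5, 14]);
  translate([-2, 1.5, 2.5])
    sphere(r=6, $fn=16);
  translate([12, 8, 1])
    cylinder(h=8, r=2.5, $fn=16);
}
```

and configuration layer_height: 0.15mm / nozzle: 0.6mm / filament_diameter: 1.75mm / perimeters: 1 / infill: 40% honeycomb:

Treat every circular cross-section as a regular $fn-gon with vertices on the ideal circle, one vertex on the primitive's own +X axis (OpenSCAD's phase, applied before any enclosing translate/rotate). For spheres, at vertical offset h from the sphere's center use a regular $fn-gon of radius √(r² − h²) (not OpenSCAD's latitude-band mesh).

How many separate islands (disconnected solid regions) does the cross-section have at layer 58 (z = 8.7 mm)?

At z = 8.7 mm: the r=6.5 cylinder contributes a regular 16-gon of circumradius 6.5; the cube at (1, -2) is present — its section is the full 22×24.5 rectangle; the sphere at (-2, 1.5) is absent (|z−center|=6.200 > r=6); the cylinder at (12, 8): section is a regular 16-gon, circumradius r=2.5; Subtracting the remaining from the first: starting from the r=6.5 cylinder, the 22×24.5 cube at (1, -2) partially overlaps it — only the 36.54 mm² overlap (of its 539.00 mm²) is removed, clipping the outline; the r=2.5 cylinder at (12, 8) misses the remaining region (no effect) — 1 connected region. Overall, the cross-section is a single solid region. Island count = 1.

1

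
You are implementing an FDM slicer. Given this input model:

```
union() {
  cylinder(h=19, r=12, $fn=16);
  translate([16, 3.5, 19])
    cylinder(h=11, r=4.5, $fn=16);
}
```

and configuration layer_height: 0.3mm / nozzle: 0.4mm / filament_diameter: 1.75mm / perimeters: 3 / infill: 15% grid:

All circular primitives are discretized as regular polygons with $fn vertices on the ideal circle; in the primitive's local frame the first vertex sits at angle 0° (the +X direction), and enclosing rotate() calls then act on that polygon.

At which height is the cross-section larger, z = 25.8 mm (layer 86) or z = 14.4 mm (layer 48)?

Layer 86 (z = 25.8): the cylinder is absent (z outside [0, 19]); the r=4.5 cylinder at (16, 3.5) contributes a regular 16-gon of circumradius 4.5 (area = (16/2)·4.500²·sin(360°/16) = 61.99 mm²); Merging all regions: only the r=4.5 cylinder at (16, 3.5) is present, so the union is just that shape — area = 61.99 mm². So its area = 61.99 mm². Layer 48 (z = 14.4): the r=12 cylinder contributes a regular 16-gon of circumradius 12 (area = (16/2)·12.000²·sin(360°/16) = 440.85 mm²); the cylinder at (16, 3.5) does not reach this height (z outside [19, 30]); Taking the union: only the r=12 cylinder is present, so the union is just that shape — area = 440.85 mm². So its area = 440.85 mm². Layer 48 is larger (440.85 vs 61.99 mm²).

layer 48 (z = 14.4 mm)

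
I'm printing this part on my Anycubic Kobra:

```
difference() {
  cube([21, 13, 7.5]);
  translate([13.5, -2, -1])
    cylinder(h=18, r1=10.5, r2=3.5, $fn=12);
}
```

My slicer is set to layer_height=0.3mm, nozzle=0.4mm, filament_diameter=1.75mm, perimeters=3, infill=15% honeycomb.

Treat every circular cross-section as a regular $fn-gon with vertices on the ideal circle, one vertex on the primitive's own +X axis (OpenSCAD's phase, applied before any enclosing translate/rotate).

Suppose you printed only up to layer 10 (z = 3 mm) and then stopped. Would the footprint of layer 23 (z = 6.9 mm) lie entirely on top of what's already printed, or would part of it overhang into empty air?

part overhangs

Compare the two slices. At z = 3: the cube (footprint 21×13) is included at this height (area 273.00 mm²); the cone at (13.5, -2) contributes a regular 12-gon of circumradius 8.944 (interpolated between r1=10.5 and r2=3.5 at t=0.222) (area = (12/2)·8.944²·sin(360°/12) = 240.01 mm²); Subtracting the remaining from the first: starting from the 21×13 cube (273.00 mm²), the cone at (13.5, -2) partially overlaps it — only the 83.84 mm² overlap (of its 240.01 mm²) is removed, clipping the outline — area = 189.16 mm². At z = 6.9: the cube (footprint 21×13) is included at this height (area 273.00 mm²); the cone at (13.5, -2) (r1=10.5→r2=3.5) has section circumradius 7.428 here — a regular 12-gon (area = (12/2)·7.428²·sin(360°/12) = 165.52 mm²); Subtracting the remaining from the first: starting from the 21×13 cube (273.00 mm²), the cone at (13.5, -2) partially overlaps it — only the 54.12 mm² overlap (of its 165.52 mm²) is removed, clipping the outline — area = 218.88 mm². Checking containment: at z = 6.9 the cross-section extends beyond the z = 3 cross-section by about 29.72 mm².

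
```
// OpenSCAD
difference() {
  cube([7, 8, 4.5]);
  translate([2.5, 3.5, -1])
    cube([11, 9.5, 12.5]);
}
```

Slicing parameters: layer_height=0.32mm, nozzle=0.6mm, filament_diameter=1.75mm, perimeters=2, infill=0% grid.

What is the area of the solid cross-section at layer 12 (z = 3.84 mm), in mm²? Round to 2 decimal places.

At z = 3.84 mm: the cube is present — its section is the full 7×8 rectangle (area 56.00 mm²); the cube at (2.5, 3.5) (footprint 11×9.5) is included at this height (area 104.50 mm²); Subtracting the remaining from the first: starting from the 7×8 cube (56.00 mm²), the 11×9.5 cube at (2.5, 3.5) partially overlaps it — only the 20.25 mm² overlap (of its 104.50 mm²) is removed, clipping the outline — area = 35.75 mm². Overall, the cross-section is a single solid region. Net area = 35.75 mm².

35.75 mm²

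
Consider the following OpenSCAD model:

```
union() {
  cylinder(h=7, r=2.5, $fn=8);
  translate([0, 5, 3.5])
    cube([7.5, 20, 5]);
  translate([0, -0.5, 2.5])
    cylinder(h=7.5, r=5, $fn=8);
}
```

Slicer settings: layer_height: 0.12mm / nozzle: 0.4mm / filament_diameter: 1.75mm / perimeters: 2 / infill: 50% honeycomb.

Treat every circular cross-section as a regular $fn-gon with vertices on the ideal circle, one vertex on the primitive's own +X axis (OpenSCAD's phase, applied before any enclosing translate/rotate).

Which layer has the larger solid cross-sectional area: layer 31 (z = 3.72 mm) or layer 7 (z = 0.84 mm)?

layer 31 (z = 3.72 mm)

Layer 31 (z = 3.72): the r=2.5 cylinder gives a regular 8-gon of circumradius 2.5 (constant along its height) (area = (8/2)·2.500²·sin(360°/8) = 17.68 mm²); the 7.5×20 cube at (0, 5) contributes its full rectangle (area 150.00 mm²); the r=5 cylinder at (0, -0.5) gives a regular 8-gon of circumradius 5 (constant along its height) (area = (8/2)·5.000²·sin(360°/8) = 70.71 mm²); Taking the union: the regions partially overlap — summed areas 238.39 mm² minus the doubly-counted overlap 17.68 mm² gives 220.71 mm² — area = 220.71 mm². So its area = 220.71 mm². Layer 7 (z = 0.84): the r=2.5 cylinder gives a regular 8-gon of circumradius 2.5 (constant along its height) (area = (8/2)·2.500²·sin(360°/8) = 17.68 mm²); the cube at (0, 5) is absent (z outside [3.5, 8.5]); the cylinder at (0, -0.5) is absent (z outside [2.5, 10]); Taking the union: only the r=2.5 cylinder is present, so the union is just that shape — area = 17.68 mm². So its area = 17.68 mm². Layer 31 is larger (220.71 vs 17.68 mm²).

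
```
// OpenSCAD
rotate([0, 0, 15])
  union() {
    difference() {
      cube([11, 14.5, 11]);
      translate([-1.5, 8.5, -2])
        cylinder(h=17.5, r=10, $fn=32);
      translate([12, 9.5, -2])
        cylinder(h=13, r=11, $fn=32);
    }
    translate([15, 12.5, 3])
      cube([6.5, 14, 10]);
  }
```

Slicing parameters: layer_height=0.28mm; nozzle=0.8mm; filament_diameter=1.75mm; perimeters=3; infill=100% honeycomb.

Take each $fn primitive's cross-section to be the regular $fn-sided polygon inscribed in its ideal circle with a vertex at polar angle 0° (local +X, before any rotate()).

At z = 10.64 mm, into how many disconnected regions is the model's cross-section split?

At z = 10.64 mm: the cube is present — its section is the full 11×14.5 rectangle; the cylinder at (-1.5, 8.5): section is a regular 32-gon, circumradius r=10; the cylinder at (12, 9.5): section is a regular 32-gon, circumradius r=11; Subtracting the remaining from the first: starting from the 11×14.5 cube, the r=10 cylinder at (-1.5, 8.5) partially overlaps it — only the 107.09 mm² overlap (of its 312.14 mm²) is removed, clipping the outline; the r=11 cylinder at (12, 9.5) partially overlaps it — only the 51.09 mm² overlap (of its 377.69 mm²) is removed, clipping the outline — 1 connected region; the 6.5×14 cube at (15, 12.5) contributes its full rectangle; Taking the union: the 2 present regions are separate (no shared area or edge), so areas and boundary lengths simply add and each stays a separate island — 2 connected regions; (rotated 15° about Z; rotation is an isometry so areas/perimeters/island counts are preserved). The result has 2 disconnected regions.

2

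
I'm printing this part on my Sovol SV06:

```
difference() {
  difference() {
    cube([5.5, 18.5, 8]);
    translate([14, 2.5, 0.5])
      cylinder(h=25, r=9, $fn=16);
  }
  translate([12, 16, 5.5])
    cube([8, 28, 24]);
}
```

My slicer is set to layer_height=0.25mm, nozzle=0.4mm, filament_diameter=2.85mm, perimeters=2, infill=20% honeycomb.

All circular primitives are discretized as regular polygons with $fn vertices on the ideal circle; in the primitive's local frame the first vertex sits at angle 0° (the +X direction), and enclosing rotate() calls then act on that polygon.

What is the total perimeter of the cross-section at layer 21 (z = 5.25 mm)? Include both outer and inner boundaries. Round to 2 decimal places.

48.10 mm

At z = 5.25 mm: the cube (footprint 5.5×18.5) is included at this height (perimeter 48.00 mm); the r=9 cylinder at (14, 2.5) contributes a regular 16-gon of circumradius 9 (perimeter = 2·16·9.000·sin(180°/16) = 56.19 mm); After the difference (first − rest): starting from the 5.5×18.5 cube, the r=9 cylinder at (14, 2.5) partially overlaps it — only the 1.26 mm² overlap (of its 247.98 mm²) is removed, clipping the outline — boundary = 48.10 mm; the cube at (12, 16) does not reach this height (z outside [5.5, 29.5]); After the difference (first − rest): none of the subtracted shapes is present at this height, so the result so far is unchanged — boundary = 48.10 mm. Overall, the cross-section is a single solid region. Total boundary length (outer) = 48.10 mm.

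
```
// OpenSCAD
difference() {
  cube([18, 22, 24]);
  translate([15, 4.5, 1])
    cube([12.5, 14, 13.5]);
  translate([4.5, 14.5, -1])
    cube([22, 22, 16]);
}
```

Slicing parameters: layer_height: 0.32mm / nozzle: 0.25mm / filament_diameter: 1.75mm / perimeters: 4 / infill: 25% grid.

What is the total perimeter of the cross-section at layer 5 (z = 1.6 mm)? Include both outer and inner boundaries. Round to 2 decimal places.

80.00 mm

At z = 1.6 mm: the cube is present — its section is the full 18×22 rectangle (perimeter 80.00 mm); the cube at (15, 4.5) is present — its section is the full 12.5×14 rectangle (perimeter 53.00 mm); the cube at (4.5, 14.5) is present — its section is the full 22×22 rectangle (perimeter 88.00 mm); After the difference (first − rest): starting from the 18×22 cube, the 12.5×14 cube at (15, 4.5) partially overlaps it — only the 42.00 mm² overlap (of its 175.00 mm²) is removed, clipping the outline; the 22×22 cube at (4.5, 14.5) partially overlaps it — only the 89.25 mm² overlap (of its 484.00 mm²) is removed, clipping the outline — boundary = 80.00 mm. Overall, the cross-section is a single solid region. Total boundary length (outer) = 80.00 mm.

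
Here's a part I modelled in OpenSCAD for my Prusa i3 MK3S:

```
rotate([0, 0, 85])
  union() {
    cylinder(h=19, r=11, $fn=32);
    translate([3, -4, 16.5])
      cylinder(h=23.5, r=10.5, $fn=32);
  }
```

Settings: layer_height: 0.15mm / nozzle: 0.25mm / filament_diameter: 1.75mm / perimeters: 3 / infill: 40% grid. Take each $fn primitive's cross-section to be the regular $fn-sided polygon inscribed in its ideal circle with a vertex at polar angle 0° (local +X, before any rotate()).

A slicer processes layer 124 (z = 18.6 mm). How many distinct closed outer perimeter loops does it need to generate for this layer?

1

At z = 18.6 mm: the cylinder: section is a regular 32-gon, circumradius r=11; the cylinder at (3, -4): section is a regular 32-gon, circumradius r=10.5; Taking the union: the regions partially overlap (shared area 254.19 mm²), so overlapping operands fuse into one piece — 1 connected region; (whole slice rotated 85° about Z — lengths, areas and connectivity unchanged). The result has 1 disconnected region.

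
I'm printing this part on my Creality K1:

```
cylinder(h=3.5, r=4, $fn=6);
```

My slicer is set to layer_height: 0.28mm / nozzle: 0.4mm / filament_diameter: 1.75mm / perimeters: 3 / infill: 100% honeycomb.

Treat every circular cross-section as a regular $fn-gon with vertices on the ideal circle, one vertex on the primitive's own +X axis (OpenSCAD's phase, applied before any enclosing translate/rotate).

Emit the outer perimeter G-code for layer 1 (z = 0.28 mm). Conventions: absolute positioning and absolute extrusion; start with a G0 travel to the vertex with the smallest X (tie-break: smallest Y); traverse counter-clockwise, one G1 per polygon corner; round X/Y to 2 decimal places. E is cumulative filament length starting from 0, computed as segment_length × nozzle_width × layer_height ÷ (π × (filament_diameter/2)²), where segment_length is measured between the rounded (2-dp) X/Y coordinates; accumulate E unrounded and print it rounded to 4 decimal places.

At z = 0.28 mm: the r=4 cylinder gives a regular 6-gon of circumradius 4 (constant along its height). The outline is a single polygon with 6 vertices. Extrusion per mm of travel: 0.4 × 0.28 / (π × 0.875²) = 0.046564. Accumulating E over each segment gives final E = 1.1169.

G0 X-4.00 Y0.00 Z0.28
G1 X-2.00 Y-3.46 E0.1861
G1 X2.00 Y-3.46 E0.3723
G1 X4.00 Y0.00 E0.5584
G1 X2.00 Y3.46 E0.7445
G1 X-2.00 Y3.46 E0.9308
G1 X-4.00 Y0.00 E1.1169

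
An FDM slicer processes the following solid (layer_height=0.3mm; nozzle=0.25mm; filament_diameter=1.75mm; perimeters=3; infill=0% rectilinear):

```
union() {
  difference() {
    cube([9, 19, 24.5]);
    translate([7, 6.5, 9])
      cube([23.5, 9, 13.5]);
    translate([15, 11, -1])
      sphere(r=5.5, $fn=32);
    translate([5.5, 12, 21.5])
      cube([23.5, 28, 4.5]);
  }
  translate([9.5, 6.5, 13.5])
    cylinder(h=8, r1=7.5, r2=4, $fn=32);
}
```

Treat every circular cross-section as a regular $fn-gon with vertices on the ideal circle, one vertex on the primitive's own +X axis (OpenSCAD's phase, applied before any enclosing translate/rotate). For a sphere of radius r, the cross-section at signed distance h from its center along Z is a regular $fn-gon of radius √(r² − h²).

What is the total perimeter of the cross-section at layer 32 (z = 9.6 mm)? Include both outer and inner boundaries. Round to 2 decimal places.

At z = 9.6 mm: the cube (footprint 9×19) is included at this height (perimeter 56.00 mm); the cube at (7, 6.5) is present — its section is the full 23.5×9 rectangle (perimeter 65.00 mm); the sphere at (15, 11) is not intersected at this z (|z−center|=10.600 > r=5.5); the cube at (5.5, 12) does not reach this height (z outside [21.5, 26]); Taking the first minus the rest: starting from the 9×19 cube, the 23.5×9 cube at (7, 6.5) partially overlaps it — only the 18.00 mm² overlap (of its 211.50 mm²) is removed, clipping the outline — boundary = 60.00 mm; the cone at (9.5, 6.5) is not intersected at this z (z outside [13.5, 21.5]); Merging all regions: only that combined region is present, so the union is just that shape — boundary = 60.00 mm. Overall, the cross-section is a single solid region. Total boundary length (outer) = 60.00 mm.

60.00 mm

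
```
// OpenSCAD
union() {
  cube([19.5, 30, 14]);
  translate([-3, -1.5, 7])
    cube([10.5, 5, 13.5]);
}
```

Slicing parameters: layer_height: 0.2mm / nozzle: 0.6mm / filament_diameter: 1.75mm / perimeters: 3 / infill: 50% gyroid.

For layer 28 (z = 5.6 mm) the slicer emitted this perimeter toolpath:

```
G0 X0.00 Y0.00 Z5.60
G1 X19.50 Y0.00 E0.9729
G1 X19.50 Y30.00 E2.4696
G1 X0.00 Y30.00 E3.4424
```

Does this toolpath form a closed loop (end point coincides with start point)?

no

Start point (G0): (0.00, 0.00). End point (last G1): the path does not return to the start — open.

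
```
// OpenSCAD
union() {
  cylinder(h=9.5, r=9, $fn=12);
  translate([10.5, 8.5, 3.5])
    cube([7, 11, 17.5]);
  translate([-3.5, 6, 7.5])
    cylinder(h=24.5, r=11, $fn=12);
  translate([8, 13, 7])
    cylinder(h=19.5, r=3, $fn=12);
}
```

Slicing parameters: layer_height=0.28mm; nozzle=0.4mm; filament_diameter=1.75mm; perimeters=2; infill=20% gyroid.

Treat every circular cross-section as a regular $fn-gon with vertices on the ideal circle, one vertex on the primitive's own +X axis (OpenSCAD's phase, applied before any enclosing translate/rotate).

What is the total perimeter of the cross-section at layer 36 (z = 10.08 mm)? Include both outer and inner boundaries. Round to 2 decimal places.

112.21 mm

At z = 10.08 mm: the cylinder does not reach this height (z outside [0, 9.5]); the cube at (10.5, 8.5) (footprint 7×11) is included at this height (perimeter 36.00 mm); the r=11 cylinder at (-3.5, 6) contributes a regular 12-gon of circumradius 11 (perimeter = 2·12·11.000·sin(180°/12) = 68.33 mm); the r=3 cylinder at (8, 13) contributes a regular 12-gon of circumradius 3 (perimeter = 2·12·3.000·sin(180°/12) = 18.63 mm); Merging all regions: the regions partially overlap (shared area 1.44 mm²), so the edge portions inside another operand are dropped and the merged outline is re-measured after clipping — boundary = 112.21 mm. Overall, the cross-section is a single solid region. Total boundary length (outer) = 112.21 mm.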